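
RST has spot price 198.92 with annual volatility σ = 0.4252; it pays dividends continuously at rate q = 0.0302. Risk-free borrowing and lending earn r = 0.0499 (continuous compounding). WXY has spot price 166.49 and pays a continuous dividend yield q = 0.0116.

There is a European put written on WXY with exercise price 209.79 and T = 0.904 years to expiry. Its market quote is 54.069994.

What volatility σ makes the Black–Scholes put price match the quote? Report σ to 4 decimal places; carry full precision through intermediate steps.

sigma = 0.4843

At σ = 0.4843 the Black–Scholes value reproduces the quote:
σ√T = 0.4843·√0.904 = 0.460467
d₁ = (ln(S/K) + (r−q+σ²/2)T) / (σ√T) = (ln(166.49/209.79) + (0.0499−0.0116+0.4843²/2)·0.904) / 0.460467 = (-0.231172 + 0.140638) / 0.460467 = -0.196612
d₂ = d₁ − σ√T = -0.196612 − 0.460467 = -0.657080
e^{−rT} = 0.955893
e^{−qT} = 0.989568
N(−d₁) = 0.577935,  N(−d₂) = 0.744435
V = K·e^{−rT}·N(−d₂) − S·e^{−qT}·N(−d₁) = 149.286589 − 95.216595 = 54.069994 (the observed quote) — the price is monotone increasing in volatility, hence this σ is the only solution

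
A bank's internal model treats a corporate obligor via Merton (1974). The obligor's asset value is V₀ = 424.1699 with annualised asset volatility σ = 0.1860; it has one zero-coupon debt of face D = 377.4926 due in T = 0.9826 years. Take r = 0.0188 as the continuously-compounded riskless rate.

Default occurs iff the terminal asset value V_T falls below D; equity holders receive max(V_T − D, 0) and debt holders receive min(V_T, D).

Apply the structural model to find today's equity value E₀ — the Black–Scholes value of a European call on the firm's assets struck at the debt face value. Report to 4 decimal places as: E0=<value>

E0=63.4440

Equity is a call on the firm's assets struck at D = 377.4926:
d₁ = [ln(V₀/D) + (r + σ²/2)T] / (σ√T)
   = [ln(424.1699/377.4926) + (0.0188 + 0.5·0.1860²)·0.9826] / (0.1860·√0.9826)
   = [0.116583 + 0.035470] / 0.184375 = 0.824696
d₂ = d₁ − σ√T = 0.824696 − 0.184375 = 0.640321
N(d₁) = 0.795228,  N(d₂) = 0.739018,  e^(−rT) = 0.981697
E₀ = V₀·N(d₁) − D·e^(−rT)·N(d₂)
   = 424.1699·0.795228 − 377.4926·0.981697·0.739018 = 63.444005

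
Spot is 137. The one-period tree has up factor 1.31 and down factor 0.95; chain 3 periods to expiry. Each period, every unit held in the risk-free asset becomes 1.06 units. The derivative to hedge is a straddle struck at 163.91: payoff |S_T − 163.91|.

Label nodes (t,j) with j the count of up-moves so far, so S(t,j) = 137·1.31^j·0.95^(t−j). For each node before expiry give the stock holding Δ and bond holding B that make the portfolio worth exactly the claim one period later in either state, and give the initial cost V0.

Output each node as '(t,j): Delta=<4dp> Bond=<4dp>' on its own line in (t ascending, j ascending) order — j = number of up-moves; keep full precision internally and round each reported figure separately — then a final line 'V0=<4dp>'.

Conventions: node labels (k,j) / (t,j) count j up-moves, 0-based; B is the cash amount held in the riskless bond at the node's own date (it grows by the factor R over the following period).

No-arbitrage ⇒ martingale measure with p* = (R−d)/(u−d) = 0.3056.
At maturity the claim pays: V(3,0)=46.4496, V(3,1)=1.9383, V(3,2)=59.4404, V(3,3)=144.0785
Node (2,0) S=123.6425: V=(p*·1.9383+(1−p*)·46.4496)/1.06=30.9896; Δ=(1.9383−46.4496)/(161.9717−117.4604)=-1.0000; B=V−Δ·S=154.6321
Node (2,1) S=170.4965: V=(p*·59.4404+(1−p*)·1.9383)/1.06=18.4042; Δ=(59.4404−1.9383)/(223.3504−161.9717)=0.9368; B=V−Δ·S=-141.3239
Node (2,2) S=235.1057: V=(p*·144.0785+(1−p*)·59.4404)/1.06=80.4736; Δ=(144.0785−59.4404)/(307.9885−223.3504)=1.0000; B=V−Δ·S=-154.6321
Node (1,0) S=130.1500: V=(p*·18.4042+(1−p*)·30.9896)/1.06=25.6076; Δ=(18.4042−30.9896)/(170.4965−123.6425)=-0.2686; B=V−Δ·S=60.5671
Node (1,1) S=179.4700: V=(p*·80.4736+(1−p*)·18.4042)/1.06=35.2546; Δ=(80.4736−18.4042)/(235.1057−170.4965)=0.9607; B=V−Δ·S=-137.1606
Node (0,0) S=137.0000: V=(p*·35.2546+(1−p*)·25.6076)/1.06=26.9389; Δ=(35.2546−25.6076)/(179.4700−130.1500)=0.1956; B=V−Δ·S=0.1418
Verification: the root portfolio costs Δ(0,0)·S0 + B(0,0) = 26.9389, matching V0.

(0,0): Delta=0.1956 Bond=0.1418
(1,0): Delta=-0.2686 Bond=60.5671
(1,1): Delta=0.9607 Bond=-137.1606
(2,0): Delta=-1.0000 Bond=154.6321
(2,1): Delta=0.9368 Bond=-141.3239
(2,2): Delta=1.0000 Bond=-154.6321
V0=26.9389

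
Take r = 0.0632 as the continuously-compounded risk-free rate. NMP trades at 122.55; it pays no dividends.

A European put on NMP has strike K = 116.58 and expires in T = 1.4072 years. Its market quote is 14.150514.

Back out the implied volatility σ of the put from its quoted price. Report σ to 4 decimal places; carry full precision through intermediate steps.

sigma = 0.3942

At σ = 0.3942 the Black–Scholes value reproduces the quote:
σ√T = 0.3942·√1.4072 = 0.467622
d₁ = (ln(S/K) + (r+σ²/2)T) / (σ√T) = (ln(122.55/116.58) + (0.0632+0.3942²/2)·1.4072) / 0.467622 = (0.049941 + 0.198270) / 0.467622 = 0.530795
d₂ = d₁ − σ√T = 0.530795 − 0.467622 = 0.063174
e^{−rT} = 0.914905
N(−d₁) = 0.297780,  N(−d₂) = 0.474814
V = K·e^{−rT}·N(−d₂) − S·N(−d₁) = 50.643487 − 36.492973 = 14.150514 (the quoted price), and the Black–Scholes price is strictly increasing in σ, so σ is unique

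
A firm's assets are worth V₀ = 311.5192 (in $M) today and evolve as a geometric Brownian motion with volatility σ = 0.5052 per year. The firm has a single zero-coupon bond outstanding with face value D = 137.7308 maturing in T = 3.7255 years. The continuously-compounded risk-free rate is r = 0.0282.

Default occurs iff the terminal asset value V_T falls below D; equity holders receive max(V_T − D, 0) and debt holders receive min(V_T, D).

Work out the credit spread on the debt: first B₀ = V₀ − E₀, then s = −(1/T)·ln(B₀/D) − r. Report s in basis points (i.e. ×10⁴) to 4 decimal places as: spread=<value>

With assets at 311.5192 and a single debt payment of 137.7308 at 3.7255 years:
d₁ = [ln(V₀/D) + (r + σ²/2)T] / (σ√T)
   = [ln(311.5192/137.7308) + (0.0282 + 0.5·0.5052²)·3.7255] / (0.5052·√3.7255)
   = [0.816160 + 0.580483] / 0.975115 = 1.432286
d₂ = d₁ − σ√T = 1.432286 − 0.975115 = 0.457172
N(d₁) = 0.923969,  N(d₂) = 0.676226,  e^(−rT) = 0.900271
E₀ = V₀·N(d₁) − D·e^(−rT)·N(d₂)
   = 311.5192·0.923969 − 137.7308·0.900271·0.676226 = 203.985370
B₀ = V₀ − E₀ = 311.5192 − 203.985370 = 107.533830
spread = −(1/T)·ln(B₀/D) − r = −(1/3.7255)·ln(107.533830/137.7308) − 0.0282 = 0.03823285
in basis points: 0.03823285 × 10⁴ = 382.3285 bp

spread=382.3285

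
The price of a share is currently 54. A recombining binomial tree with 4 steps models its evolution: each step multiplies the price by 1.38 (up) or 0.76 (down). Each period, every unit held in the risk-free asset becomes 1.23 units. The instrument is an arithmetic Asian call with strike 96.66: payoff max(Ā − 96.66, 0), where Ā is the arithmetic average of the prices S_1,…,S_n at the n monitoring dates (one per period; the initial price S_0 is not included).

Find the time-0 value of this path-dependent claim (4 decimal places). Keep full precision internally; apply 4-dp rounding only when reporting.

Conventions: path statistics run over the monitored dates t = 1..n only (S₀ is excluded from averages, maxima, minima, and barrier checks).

Risk-neutral up-probability p* = (R−d)/(u−d) = (1.23−0.76)/(1.38−0.76) = 0.7581; the claim prices as the p*-weighted sum of path payoffs discounted by R^4.
Enumerate all 2^4 = 16 price paths (U = up ×1.38, D = down ×0.76); each path with k up-moves has probability p*^k·(1−p*)^(4−k).
DDDD: Ā=28.4877, payoff=0.0000, prob=0.003426
UDDD: Ā=51.7276, payoff=0.0000, prob=0.010735
DUDD: Ā=43.3576, payoff=0.0000, prob=0.010735
UUDD: Ā=78.7283, payoff=0.0000, prob=0.033637
DDUD: Ā=36.9964, payoff=0.0000, prob=0.010735
UDUD: Ā=67.1777, payoff=0.0000, prob=0.033637
DUUD: Ā=58.8077, payoff=0.0000, prob=0.033637
UUUD: Ā=106.7824, payoff=10.1224, prob=0.105395
DDDU: Ā=32.1619, payoff=0.0000, prob=0.010735
UDDU: Ā=58.3992, payoff=0.0000, prob=0.033637
DUDU: Ā=50.0292, payoff=0.0000, prob=0.033637
UUDU: Ā=90.8426, payoff=0.0000, prob=0.105395
DDUU: Ā=43.6680, payoff=0.0000, prob=0.033637
UDUU: Ā=79.2920, payoff=0.0000, prob=0.105395
DUUU: Ā=70.9220, payoff=0.0000, prob=0.105395
UUUU: Ā=128.7794, payoff=32.1194, prob=0.330236
Price = Σ prob·payoff / R^4 = 11.673818 / 2.288866 = 5.1003

price = 5.1003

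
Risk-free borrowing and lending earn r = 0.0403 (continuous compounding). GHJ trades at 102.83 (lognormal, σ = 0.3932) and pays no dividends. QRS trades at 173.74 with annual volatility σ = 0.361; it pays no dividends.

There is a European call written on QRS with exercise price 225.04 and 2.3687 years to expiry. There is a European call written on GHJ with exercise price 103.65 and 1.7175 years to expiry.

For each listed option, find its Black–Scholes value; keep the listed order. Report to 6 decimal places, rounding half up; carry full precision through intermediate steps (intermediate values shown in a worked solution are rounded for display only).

[QRS call K=225.04]
σ√T = 0.361·√2.3687 = 0.555600
d₁ = (ln(S/K) + (r+σ²/2)T) / (σ√T) = (ln(173.74/225.04) + (0.0403+0.361²/2)·2.3687) / 0.555600 = (-0.258718 + 0.249804) / 0.555600 = -0.016044
d₂ = d₁ − σ√T = -0.016044 − 0.555600 = -0.571644
e^{−rT} = 0.908956
N(d₁) = 0.493600,  N(d₂) = 0.283782
price = S·N(d₁) − K·e^{−rT}·N(d₂) = 85.758014 − 58.047950 = 27.710065
[GHJ call K=103.65]
σ√T = 0.3932·√1.7175 = 0.515302
d₁ = (ln(S/K) + (r+σ²/2)T) / (σ√T) = (ln(102.83/103.65) + (0.0403+0.3932²/2)·1.7175) / 0.515302 = (-0.007943 + 0.201983) / 0.515302 = 0.376557
d₂ = d₁ − σ√T = 0.376557 − 0.515302 = -0.138745
e^{−rT} = 0.933126
N(d₁) = 0.646749,  N(d₂) = 0.444826
price = S·N(d₁) − K·e^{−rT}·N(d₂) = 66.505160 − 43.022884 = 23.482276

price(QRS call K=225.04) = 27.710065
price(GHJ call K=103.65) = 23.482276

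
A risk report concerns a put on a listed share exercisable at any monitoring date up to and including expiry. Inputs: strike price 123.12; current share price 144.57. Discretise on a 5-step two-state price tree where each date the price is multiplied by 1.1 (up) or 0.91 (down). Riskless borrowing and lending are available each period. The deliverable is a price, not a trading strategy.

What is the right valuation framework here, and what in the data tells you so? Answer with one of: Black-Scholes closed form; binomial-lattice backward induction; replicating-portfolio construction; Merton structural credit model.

Key observation: with exercise allowed before expiry on a discrete up/down model (5 steps from spot 144.57), the strike-123.12 put's value must be rolled back through the tree testing early exercise at each node.

framework: binomial-lattice backward induction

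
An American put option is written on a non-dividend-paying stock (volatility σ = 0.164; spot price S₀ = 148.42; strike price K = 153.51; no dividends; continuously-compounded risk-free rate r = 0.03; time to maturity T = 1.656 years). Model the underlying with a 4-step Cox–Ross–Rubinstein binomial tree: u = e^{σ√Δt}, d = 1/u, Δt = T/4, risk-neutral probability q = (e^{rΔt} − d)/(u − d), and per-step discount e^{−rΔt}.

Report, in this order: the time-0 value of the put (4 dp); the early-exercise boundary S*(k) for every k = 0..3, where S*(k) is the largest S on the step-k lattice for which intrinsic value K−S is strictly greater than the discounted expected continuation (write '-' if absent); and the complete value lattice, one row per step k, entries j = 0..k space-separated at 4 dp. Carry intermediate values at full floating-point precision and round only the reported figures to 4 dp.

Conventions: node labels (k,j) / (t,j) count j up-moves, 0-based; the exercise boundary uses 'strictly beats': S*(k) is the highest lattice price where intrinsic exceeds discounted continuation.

params: Δt=0.41400 u=1.11129 d=0.89985 q=0.53275 e^(-rΔt)=0.98766
t_4 payoffs: 56.1946 33.3287 5.0900 0.0000 0.0000
t_3: node(3,0) S=108.1457 payoff=45.3643 vs cont=43.4695 → 45.3643 [stop]  node(3,1) S=133.5564 payoff=19.9536 vs cont=18.0588 → 19.9536 [stop]  node(3,2) S=164.9378 payoff=0.0000 vs cont=2.3489 → 2.3489 [wait]  node(3,3) S=203.6928 payoff=0.0000 vs cont=0.0000 → 0.0000 [wait]  ⇒ S*(3)=133.5564
t_2: node(2,0) S=120.1813 payoff=33.3287 vs cont=31.4339 → 33.3287 [stop]  node(2,1) S=148.4200 payoff=5.0900 vs cont=10.4442 → 10.4442 [wait]  node(2,2) S=183.2938 payoff=0.0000 vs cont=1.0840 → 1.0840 [wait]  ⇒ S*(2)=120.1813
t_1: node(1,0) S=133.5564 payoff=19.9536 vs cont=20.8760 → 20.8760 [wait]  node(1,1) S=164.9378 payoff=0.0000 vs cont=5.3902 → 5.3902 [wait]  ⇒ S*(1)=-
t_0: node(0,0) S=148.4200 payoff=5.0900 vs cont=12.4701 → 12.4701 [wait]  ⇒ S*(0)=-

price = 12.4701
boundary = - - 120.1813 133.5564
tree:
12.4701
20.8760 5.3902
33.3287 10.4442 1.0840
45.3643 19.9536 2.3489 0.0000
56.1946 33.3287 5.0900 0.0000 0.0000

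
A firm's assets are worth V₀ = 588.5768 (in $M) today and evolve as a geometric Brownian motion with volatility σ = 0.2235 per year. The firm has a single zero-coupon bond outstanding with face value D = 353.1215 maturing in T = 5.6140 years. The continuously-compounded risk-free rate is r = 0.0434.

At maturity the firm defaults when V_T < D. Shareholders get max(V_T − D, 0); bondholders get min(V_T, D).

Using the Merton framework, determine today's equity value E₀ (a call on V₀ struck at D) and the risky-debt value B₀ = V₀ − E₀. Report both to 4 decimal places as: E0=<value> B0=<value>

Equity is a call on the firm's assets struck at D = 353.1215:
d₁ = [ln(V₀/D) + (r + σ²/2)T] / (σ√T)
   = [ln(588.5768/353.1215) + (0.0434 + 0.5·0.2235²)·5.6140] / (0.2235·√5.6140)
   = [0.510895 + 0.383864] / 0.529558 = 1.689632
d₂ = d₁ − σ√T = 1.689632 − 0.529558 = 1.160074
N(d₁) = 0.954451,  N(d₂) = 0.876991,  e^(−rT) = 0.783764
E₀ = V₀·N(d₁) − D·e^(−rT)·N(d₂)
   = 588.5768·0.954451 − 353.1215·0.783764·0.876991 = 319.048312
B₀ = V₀ − E₀ = 588.5768 − 319.048312 = 269.528488

E0=319.0483 B0=269.5285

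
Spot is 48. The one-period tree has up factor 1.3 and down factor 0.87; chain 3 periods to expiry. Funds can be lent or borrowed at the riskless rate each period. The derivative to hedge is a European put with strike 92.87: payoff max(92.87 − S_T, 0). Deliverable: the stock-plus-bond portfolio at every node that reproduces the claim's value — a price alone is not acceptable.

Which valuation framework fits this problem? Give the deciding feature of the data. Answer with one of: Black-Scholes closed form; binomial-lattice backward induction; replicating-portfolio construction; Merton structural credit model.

framework: replicating-portfolio construction

Key observation: since the answer must list Δ and B at each node of the 1.3/0.87 lattice on 48, the replicating-portfolio method — solving the two-state system at every node — is the one that applies.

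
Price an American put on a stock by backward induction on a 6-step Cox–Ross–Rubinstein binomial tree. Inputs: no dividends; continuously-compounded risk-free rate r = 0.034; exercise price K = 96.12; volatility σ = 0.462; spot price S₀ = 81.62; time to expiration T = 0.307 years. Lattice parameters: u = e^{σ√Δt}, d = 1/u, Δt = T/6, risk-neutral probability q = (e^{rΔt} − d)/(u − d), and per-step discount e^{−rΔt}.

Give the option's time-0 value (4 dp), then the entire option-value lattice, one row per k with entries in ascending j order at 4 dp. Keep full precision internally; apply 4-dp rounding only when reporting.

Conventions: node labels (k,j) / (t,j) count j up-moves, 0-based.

Δt=0.05117, u=1.11016, d=0.90077, q=0.48221, disc=e^(-rΔt)=0.99826
k=6 terminal: V=max(K-S,0) → 52.5205 42.3855 29.8945 14.5000 0.0000 0.0000 0.0000
k=5: j=0 S=48.4025 intr=47.7175 cont=47.5504 V=47.7175[EX]; j=1 S=59.6540 intr=36.4660 cont=36.2990 V=36.4660[EX]; j=2 S=73.5209 intr=22.5991 cont=22.4320 V=22.5991[EX]; j=3 S=90.6113 intr=5.5087 cont=7.4949 V=7.4949[hold]; j=4 S=111.6745 intr=0.0000 cont=0.0000 V=0.0000[hold]; j=5 S=137.6339 intr=0.0000 cont=0.0000 V=0.0000[hold]
k=4: j=0 S=53.7345 intr=42.3855 cont=42.2184 V=42.3855[EX]; j=1 S=66.2255 intr=29.8945 cont=29.7275 V=29.8945[EX]; j=2 S=81.6200 intr=14.5000 cont=15.2890 V=15.2890[hold]; j=3 S=100.5931 intr=0.0000 cont=3.8740 V=3.8740[hold]; j=4 S=123.9766 intr=0.0000 cont=0.0000 V=0.0000[hold]
k=3: j=0 S=59.6540 intr=36.4660 cont=36.2990 V=36.4660[EX]; j=1 S=73.5209 intr=22.5991 cont=22.8118 V=22.8118[hold]; j=2 S=90.6113 intr=5.5087 cont=9.7675 V=9.7675[hold]; j=3 S=111.6745 intr=0.0000 cont=2.0024 V=2.0024[hold]
k=2: j=0 S=66.2255 intr=29.8945 cont=29.8299 V=29.8945[EX]; j=1 S=81.6200 intr=14.5000 cont=16.4930 V=16.4930[hold]; j=2 S=100.5931 intr=0.0000 cont=6.0126 V=6.0126[hold]
k=1: j=0 S=73.5209 intr=22.5991 cont=23.3914 V=23.3914[hold]; j=1 S=90.6113 intr=5.5087 cont=11.4193 V=11.4193[hold]
k=0: j=0 S=81.6200 intr=14.5000 cont=17.5877 V=17.5877[hold]

price = 17.5877
tree:
17.5877
23.3914 11.4193
29.8945 16.4930 6.0126
36.4660 22.8118 9.7675 2.0024
42.3855 29.8945 15.2890 3.8740 0.0000
47.7175 36.4660 22.5991 7.4949 0.0000 0.0000
52.5205 42.3855 29.8945 14.5000 0.0000 0.0000 0.0000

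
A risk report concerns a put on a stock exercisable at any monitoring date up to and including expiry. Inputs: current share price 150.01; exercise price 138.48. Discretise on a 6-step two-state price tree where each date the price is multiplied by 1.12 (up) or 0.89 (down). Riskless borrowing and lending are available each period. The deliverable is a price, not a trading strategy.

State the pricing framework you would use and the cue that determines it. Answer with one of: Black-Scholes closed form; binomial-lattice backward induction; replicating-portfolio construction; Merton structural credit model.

Key observation: the put (strike 138.48 on spot 150.01) is American-style on a 6-step discrete price model, so the early-exercise decision at every node requires stepwise backward valuation — a closed form cannot price the exercise right.

framework: binomial-lattice backward induction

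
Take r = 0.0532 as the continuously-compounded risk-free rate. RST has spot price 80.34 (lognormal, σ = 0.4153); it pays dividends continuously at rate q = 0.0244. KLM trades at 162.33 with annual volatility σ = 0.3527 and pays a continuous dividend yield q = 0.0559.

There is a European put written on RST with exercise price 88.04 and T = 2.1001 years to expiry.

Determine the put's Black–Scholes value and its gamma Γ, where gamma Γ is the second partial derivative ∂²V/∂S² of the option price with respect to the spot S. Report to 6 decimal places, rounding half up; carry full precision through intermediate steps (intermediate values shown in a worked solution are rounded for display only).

price = 19.564654
Γ = 0.007599

σ√T = 0.4153·√2.1001 = 0.601841
d₁ = (ln(S/K) + (r−q+σ²/2)T) / (σ√T) = (ln(80.34/88.04) + (0.0532−0.0244+0.4153²/2)·2.1001) / 0.601841 = (-0.091524 + 0.241589) / 0.601841 = 0.249344
d₂ = d₁ − σ√T = 0.249344 − 0.601841 = -0.352497
e^{−rT} = 0.894290
e^{−qT} = 0.950048
N(−d₁) = 0.401547,  N(−d₂) = 0.637767
Put price V = K·e^{−rT}·N(−d₂) − S·e^{−qT}·N(−d₁) = 50.213502 − 30.648848 = 19.564654
φ(d₁) = (1/√(2π))·e^{−d₁²/2} = 0.386731
Γ = e^{−qT}·φ(d₁) / (S·σ·√T) = 0.007599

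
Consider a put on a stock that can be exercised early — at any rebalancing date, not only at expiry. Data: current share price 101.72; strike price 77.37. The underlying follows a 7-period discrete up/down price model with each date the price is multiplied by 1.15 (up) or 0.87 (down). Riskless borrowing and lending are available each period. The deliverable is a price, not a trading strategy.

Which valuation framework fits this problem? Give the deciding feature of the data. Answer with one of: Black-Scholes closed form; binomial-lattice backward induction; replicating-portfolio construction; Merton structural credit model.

Key observation: the defining feature is the embedded early-exercise option across 7 discrete dates on the spot-101.72 tree; pricing the strike-77.37 put means working backward with an exercise test at every node.

framework: binomial-lattice backward induction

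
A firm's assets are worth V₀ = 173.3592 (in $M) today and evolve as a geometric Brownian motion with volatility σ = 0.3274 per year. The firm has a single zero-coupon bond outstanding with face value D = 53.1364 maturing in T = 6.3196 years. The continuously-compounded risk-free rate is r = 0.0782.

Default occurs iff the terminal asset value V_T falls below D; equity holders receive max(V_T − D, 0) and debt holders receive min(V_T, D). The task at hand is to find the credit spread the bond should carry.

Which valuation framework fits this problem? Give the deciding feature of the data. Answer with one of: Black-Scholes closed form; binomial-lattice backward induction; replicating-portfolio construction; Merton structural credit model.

Key observation: assets follow a GBM and default happens iff V_T < 53.1364; valuing claims on that split (equity as a call, risky debt as the residual) is the structural model's definition.

framework: Merton structural credit model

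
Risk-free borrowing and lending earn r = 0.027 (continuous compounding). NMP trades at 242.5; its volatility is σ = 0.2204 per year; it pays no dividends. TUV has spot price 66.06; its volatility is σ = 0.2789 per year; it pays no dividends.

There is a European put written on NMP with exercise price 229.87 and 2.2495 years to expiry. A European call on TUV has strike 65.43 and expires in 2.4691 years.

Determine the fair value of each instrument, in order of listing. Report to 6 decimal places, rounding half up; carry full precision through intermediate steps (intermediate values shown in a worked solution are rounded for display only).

price(NMP put K=229.87) = 18.790451
price(TUV call K=65.43) = 13.625986

[NMP put K=229.87]
σ√T = 0.2204·√2.2495 = 0.330563
d₁ = (ln(S/K) + (r+σ²/2)T) / (σ√T) = (ln(242.5/229.87) + (0.027+0.2204²/2)·2.2495) / 0.330563 = (0.053488 + 0.115373) / 0.330563 = 0.510826
d₂ = d₁ − σ√T = 0.510826 − 0.330563 = 0.180263
e^{−rT} = 0.941071
N(−d₁) = 0.304736,  N(−d₂) = 0.428473
price = K·e^{−rT}·N(−d₂) − S·N(−d₁) = 92.689039 − 73.898588 = 18.790451
[TUV call K=65.43]
σ√T = 0.2789·√2.4691 = 0.438246
d₁ = (ln(S/K) + (r+σ²/2)T) / (σ√T) = (ln(66.06/65.43) + (0.027+0.2789²/2)·2.4691) / 0.438246 = (0.009583 + 0.162695) / 0.438246 = 0.393108
d₂ = d₁ − σ√T = 0.393108 − 0.438246 = -0.045138
e^{−rT} = 0.935508
N(d₁) = 0.652880,  N(d₂) = 0.481999
price = S·N(d₁) − K·e^{−rT}·N(d₂) = 43.129263 − 29.503277 = 13.625986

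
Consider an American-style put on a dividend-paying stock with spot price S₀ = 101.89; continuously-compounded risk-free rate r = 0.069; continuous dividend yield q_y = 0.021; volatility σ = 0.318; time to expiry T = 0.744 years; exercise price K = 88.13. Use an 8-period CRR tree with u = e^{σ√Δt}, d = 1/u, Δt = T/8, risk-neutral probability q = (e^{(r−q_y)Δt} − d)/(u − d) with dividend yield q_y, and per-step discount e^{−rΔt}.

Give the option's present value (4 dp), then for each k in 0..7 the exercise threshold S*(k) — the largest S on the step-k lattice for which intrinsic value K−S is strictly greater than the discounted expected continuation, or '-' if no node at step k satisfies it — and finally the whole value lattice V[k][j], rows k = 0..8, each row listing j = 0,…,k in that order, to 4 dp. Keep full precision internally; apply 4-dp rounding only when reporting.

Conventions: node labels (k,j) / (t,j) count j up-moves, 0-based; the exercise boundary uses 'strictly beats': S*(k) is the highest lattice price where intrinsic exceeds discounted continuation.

price = 4.1178
boundary = - - - - - 62.7406 69.1298 76.1696
tree:
4.1178
6.3142 1.9640
9.4333 3.2618 0.6853
13.6603 5.3078 1.2481 0.1287
19.0509 8.4202 2.2489 0.2585 0.0000
25.3894 12.9280 3.9994 0.5191 0.0000 0.0000
31.1881 19.0002 6.9936 1.0425 0.0000 0.0000 0.0000
36.4508 25.3894 11.9604 2.0934 0.0000 0.0000 0.0000 0.0000
41.2272 31.1881 19.0002 4.2036 0.0000 0.0000 0.0000 0.0000 0.0000

params: Δt=0.09300 u=1.10183 d=0.90758 q=0.49881 e^(-rΔt)=0.99360
t_8 payoffs: 41.2272 31.1881 19.0002 4.2036 0.0000 0.0000 0.0000 0.0000 0.0000
t_7: node(7,0) S=51.6792 payoff=36.4508 vs cont=35.9879 → 36.4508 [stop]  node(7,1) S=62.7406 payoff=25.3894 vs cont=24.9481 → 25.3894 [stop]  node(7,2) S=76.1696 payoff=11.9604 vs cont=11.5453 → 11.9604 [stop]  node(7,3) S=92.4730 payoff=0.0000 vs cont=2.0934 → 2.0934 [wait]  node(7,4) S=112.2660 payoff=0.0000 vs cont=0.0000 → 0.0000 [wait]  node(7,5) S=136.2954 payoff=0.0000 vs cont=0.0000 → 0.0000 [wait]  node(7,6) S=165.4681 payoff=0.0000 vs cont=0.0000 → 0.0000 [wait]  node(7,7) S=200.8850 payoff=0.0000 vs cont=0.0000 → 0.0000 [wait]  ⇒ S*(7)=76.1696
t_6: node(6,0) S=56.9419 payoff=31.1881 vs cont=30.7354 → 31.1881 [stop]  node(6,1) S=69.1298 payoff=19.0002 vs cont=18.5714 → 19.0002 [stop]  node(6,2) S=83.9264 payoff=4.2036 vs cont=6.9936 → 6.9936 [wait]  node(6,3) S=101.8900 payoff=0.0000 vs cont=1.0425 → 1.0425 [wait]  node(6,4) S=123.6986 payoff=0.0000 vs cont=0.0000 → 0.0000 [wait]  node(6,5) S=150.1751 payoff=0.0000 vs cont=0.0000 → 0.0000 [wait]  node(6,6) S=182.3186 payoff=0.0000 vs cont=0.0000 → 0.0000 [wait]  ⇒ S*(6)=69.1298
t_5: node(5,0) S=62.7406 payoff=25.3894 vs cont=24.9481 → 25.3894 [stop]  node(5,1) S=76.1696 payoff=11.9604 vs cont=12.9280 → 12.9280 [wait]  node(5,2) S=92.4730 payoff=0.0000 vs cont=3.9994 → 3.9994 [wait]  node(5,3) S=112.2660 payoff=0.0000 vs cont=0.5191 → 0.5191 [wait]  node(5,4) S=136.2954 payoff=0.0000 vs cont=0.0000 → 0.0000 [wait]  node(5,5) S=165.4681 payoff=0.0000 vs cont=0.0000 → 0.0000 [wait]  ⇒ S*(5)=62.7406
t_4: node(4,0) S=69.1298 payoff=19.0002 vs cont=19.0509 → 19.0509 [wait]  node(4,1) S=83.9264 payoff=4.2036 vs cont=8.4202 → 8.4202 [wait]  node(4,2) S=101.8900 payoff=0.0000 vs cont=2.2489 → 2.2489 [wait]  node(4,3) S=123.6986 payoff=0.0000 vs cont=0.2585 → 0.2585 [wait]  node(4,4) S=150.1751 payoff=0.0000 vs cont=0.0000 → 0.0000 [wait]  ⇒ S*(4)=-
t_3: node(3,0) S=76.1696 payoff=11.9604 vs cont=13.6603 → 13.6603 [wait]  node(3,1) S=92.4730 payoff=0.0000 vs cont=5.3078 → 5.3078 [wait]  node(3,2) S=112.2660 payoff=0.0000 vs cont=1.2481 → 1.2481 [wait]  node(3,3) S=136.2954 payoff=0.0000 vs cont=0.1287 → 0.1287 [wait]  ⇒ S*(3)=-
t_2: node(2,0) S=83.9264 payoff=4.2036 vs cont=9.4333 → 9.4333 [wait]  node(2,1) S=101.8900 payoff=0.0000 vs cont=3.2618 → 3.2618 [wait]  node(2,2) S=123.6986 payoff=0.0000 vs cont=0.6853 → 0.6853 [wait]  ⇒ S*(2)=-
t_1: node(1,0) S=92.4730 payoff=0.0000 vs cont=6.3142 → 6.3142 [wait]  node(1,1) S=112.2660 payoff=0.0000 vs cont=1.9640 → 1.9640 [wait]  ⇒ S*(1)=-
t_0: node(0,0) S=101.8900 payoff=0.0000 vs cont=4.1178 → 4.1178 [wait]  ⇒ S*(0)=-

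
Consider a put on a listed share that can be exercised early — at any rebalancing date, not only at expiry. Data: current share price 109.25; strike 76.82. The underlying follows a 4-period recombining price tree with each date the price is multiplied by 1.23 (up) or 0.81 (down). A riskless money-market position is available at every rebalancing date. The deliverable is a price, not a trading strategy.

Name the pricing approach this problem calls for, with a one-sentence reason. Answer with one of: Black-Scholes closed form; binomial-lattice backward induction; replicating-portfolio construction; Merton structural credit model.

Key observation: the defining feature is the embedded early-exercise option across 4 discrete dates on the spot-109.25 tree; pricing the strike-76.82 put means working backward with an exercise test at every node.

framework: binomial-lattice backward induction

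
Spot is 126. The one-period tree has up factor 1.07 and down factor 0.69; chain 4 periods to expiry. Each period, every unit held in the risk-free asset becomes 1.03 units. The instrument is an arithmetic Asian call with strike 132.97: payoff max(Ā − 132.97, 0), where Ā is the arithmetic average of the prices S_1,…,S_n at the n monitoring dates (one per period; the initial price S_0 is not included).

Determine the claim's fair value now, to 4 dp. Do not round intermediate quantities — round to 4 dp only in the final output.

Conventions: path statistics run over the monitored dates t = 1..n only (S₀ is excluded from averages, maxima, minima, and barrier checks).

Set p* = 0.8947 (from d < R < u); the path-dependent value is the discounted p*-expectation over all price paths.
Enumerate all 2^4 = 16 price paths (U = up ×1.07, D = down ×0.69); each path with k up-moves has probability p*^k·(1−p*)^(4−k).
DDDD: Ā=54.2203, payoff=0.0000, prob=0.000123
UDDD: Ā=84.0808, payoff=0.0000, prob=0.001044
DUDD: Ā=72.1108, payoff=0.0000, prob=0.001044
UUDD: Ā=111.8240, payoff=0.0000, prob=0.008870
DDUD: Ā=63.8515, payoff=0.0000, prob=0.001044
UDUD: Ā=99.0161, payoff=0.0000, prob=0.008870
DUUD: Ā=87.0461, payoff=0.0000, prob=0.008870
UUUD: Ā=134.9845, payoff=2.0145, prob=0.075398
DDDU: Ā=58.1526, payoff=0.0000, prob=0.001044
UDDU: Ā=90.1786, payoff=0.0000, prob=0.008870
DUDU: Ā=78.2086, payoff=0.0000, prob=0.008870
UUDU: Ā=121.2801, payoff=0.0000, prob=0.075398
DDUU: Ā=69.9493, payoff=0.0000, prob=0.008870
UDUU: Ā=108.4722, payoff=0.0000, prob=0.075398
DUUU: Ā=96.5022, payoff=0.0000, prob=0.075398
UUUU: Ā=149.6483, payoff=16.6783, prob=0.640887
Price = Σ prob·payoff / R^4 = 10.840779 / 1.125509 = 9.6319

price = 9.6319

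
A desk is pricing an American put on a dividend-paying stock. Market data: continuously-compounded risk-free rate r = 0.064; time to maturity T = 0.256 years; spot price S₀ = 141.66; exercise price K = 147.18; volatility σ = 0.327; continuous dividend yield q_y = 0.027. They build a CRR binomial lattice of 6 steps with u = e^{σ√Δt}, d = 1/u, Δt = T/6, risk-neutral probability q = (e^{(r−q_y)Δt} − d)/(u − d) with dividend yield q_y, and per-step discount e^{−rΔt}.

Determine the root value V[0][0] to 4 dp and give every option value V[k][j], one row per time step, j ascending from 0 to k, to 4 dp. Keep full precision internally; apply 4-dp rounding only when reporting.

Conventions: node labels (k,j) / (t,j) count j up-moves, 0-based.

price = 12.0709
tree:
12.0709
17.2762 6.8231
23.8411 10.6690 2.9342
31.5038 16.1494 5.1325 0.7059
39.0591 23.4205 8.8149 1.4011 0.0000
46.1209 31.5038 14.7724 2.7811 0.0000 0.0000
52.7215 39.0591 23.4205 5.5200 0.0000 0.0000 0.0000

params: Δt=0.04267 u=1.06988 d=0.93469 q=0.49481 e^(-rΔt)=0.99727
t_6 payoffs: 52.7215 39.0591 23.4205 5.5200 0.0000 0.0000 0.0000
k=5: node(5,0) S=101.0591 payoff=46.1209 vs cont=45.8359 → 46.1209 [stop]  node(5,1) S=115.6762 payoff=31.5038 vs cont=31.2356 → 31.5038 [stop]  node(5,2) S=132.4076 payoff=14.7724 vs cont=14.5235 → 14.7724 [stop]  node(5,3) S=151.5589 payoff=0.0000 vs cont=2.7811 → 2.7811 [wait]  node(5,4) S=173.4803 payoff=0.0000 vs cont=0.0000 → 0.0000 [wait]  node(5,5) S=198.5724 payoff=0.0000 vs cont=0.0000 → 0.0000 [wait]
k=4: node(4,0) S=108.1209 payoff=39.0591 vs cont=38.7822 → 39.0591 [stop]  node(4,1) S=123.7595 payoff=23.4205 vs cont=23.1616 → 23.4205 [stop]  node(4,2) S=141.6600 payoff=5.5200 vs cont=8.8149 → 8.8149 [wait]  node(4,3) S=162.1496 payoff=0.0000 vs cont=1.4011 → 1.4011 [wait]  node(4,4) S=185.6028 payoff=0.0000 vs cont=0.0000 → 0.0000 [wait]
k=3: node(3,0) S=115.6762 payoff=31.5038 vs cont=31.2356 → 31.5038 [stop]  node(3,1) S=132.4076 payoff=14.7724 vs cont=16.1494 → 16.1494 [wait]  node(3,2) S=151.5589 payoff=0.0000 vs cont=5.1325 → 5.1325 [wait]  node(3,3) S=173.4803 payoff=0.0000 vs cont=0.7059 → 0.7059 [wait]
k=2: node(2,0) S=123.7595 payoff=23.4205 vs cont=23.8411 → 23.8411 [wait]  node(2,1) S=141.6600 payoff=5.5200 vs cont=10.6690 → 10.6690 [wait]  node(2,2) S=162.1496 payoff=0.0000 vs cont=2.9342 → 2.9342 [wait]
k=1: node(1,0) S=132.4076 payoff=14.7724 vs cont=17.2762 → 17.2762 [wait]  node(1,1) S=151.5589 payoff=0.0000 vs cont=6.8231 → 6.8231 [wait]
k=0: node(0,0) S=141.6600 payoff=5.5200 vs cont=12.0709 → 12.0709 [wait]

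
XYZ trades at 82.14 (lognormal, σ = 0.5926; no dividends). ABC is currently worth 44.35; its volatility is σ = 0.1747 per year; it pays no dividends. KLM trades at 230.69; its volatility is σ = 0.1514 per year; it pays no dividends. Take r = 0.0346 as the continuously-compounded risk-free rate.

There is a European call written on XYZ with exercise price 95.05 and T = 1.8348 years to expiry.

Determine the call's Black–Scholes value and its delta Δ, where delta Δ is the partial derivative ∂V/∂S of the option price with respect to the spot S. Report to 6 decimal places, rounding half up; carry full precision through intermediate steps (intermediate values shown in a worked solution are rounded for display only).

price = 23.317573
Δ = 0.617371

σ√T = 0.5926·√1.8348 = 0.802705
d₁ = (ln(S/K) + (r+σ²/2)T) / (σ√T) = (ln(82.14/95.05) + (0.0346+0.5926²/2)·1.8348) / 0.802705 = (-0.145978 + 0.385652) / 0.802705 = 0.298583
d₂ = d₁ − σ√T = 0.298583 − 0.802705 = -0.504122
e^{−rT} = 0.938489
N(d₁) = 0.617371,  N(d₂) = 0.307088
Call price V = S·N(d₁) − K·e^{−rT}·N(d₂) = 50.710835 − 27.393261 = 23.317573
Δ = N(d₁) = 0.617371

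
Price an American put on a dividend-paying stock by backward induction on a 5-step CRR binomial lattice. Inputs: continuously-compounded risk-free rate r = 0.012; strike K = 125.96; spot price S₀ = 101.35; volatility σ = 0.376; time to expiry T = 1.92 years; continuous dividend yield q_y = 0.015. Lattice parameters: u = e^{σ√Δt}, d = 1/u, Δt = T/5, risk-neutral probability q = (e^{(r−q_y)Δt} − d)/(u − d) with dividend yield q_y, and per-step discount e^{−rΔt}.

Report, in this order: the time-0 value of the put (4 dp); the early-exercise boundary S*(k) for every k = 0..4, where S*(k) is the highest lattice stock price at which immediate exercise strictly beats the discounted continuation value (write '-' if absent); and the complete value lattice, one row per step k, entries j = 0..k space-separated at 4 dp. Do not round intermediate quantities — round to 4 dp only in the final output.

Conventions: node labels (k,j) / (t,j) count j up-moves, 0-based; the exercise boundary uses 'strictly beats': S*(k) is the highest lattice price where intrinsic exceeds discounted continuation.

price = 36.4722
boundary = - - 63.5980 50.3795 63.5980
tree:
36.4722
48.7234 21.2354
62.3620 31.8463 7.9297
75.5805 45.9379 14.2144 0.0000
86.0517 62.3620 25.4803 0.0000 0.0000
94.3464 75.5805 45.6751 0.0000 0.0000 0.0000

params: Δt=0.38400 u=1.26238 d=0.79215 q=0.43956 e^(-rΔt)=0.99540
t_5 payoffs: 94.3464 75.5805 45.6751 0.0000 0.0000 0.0000
t_4: node(4,0) S=39.9083 payoff=86.0517 vs cont=85.7018 → 86.0517 [stop]  node(4,1) S=63.5980 payoff=62.3620 vs cont=62.1482 → 62.3620 [stop]  node(4,2) S=101.3500 payoff=24.6100 vs cont=25.4803 → 25.4803 [wait]  node(4,3) S=161.5116 payoff=0.0000 vs cont=0.0000 → 0.0000 [wait]  node(4,4) S=257.3854 payoff=0.0000 vs cont=0.0000 → 0.0000 [wait]  ⇒ S*(4)=63.5980
t_3: node(3,0) S=50.3795 payoff=75.5805 vs cont=75.2908 → 75.5805 [stop]  node(3,1) S=80.2849 payoff=45.6751 vs cont=45.9379 → 45.9379 [wait]  node(3,2) S=127.9422 payoff=0.0000 vs cont=14.2144 → 14.2144 [wait]  node(3,3) S=203.8890 payoff=0.0000 vs cont=0.0000 → 0.0000 [wait]  ⇒ S*(3)=50.3795
t_2: node(2,0) S=63.5980 payoff=62.3620 vs cont=62.2631 → 62.3620 [stop]  node(2,1) S=101.3500 payoff=24.6100 vs cont=31.8463 → 31.8463 [wait]  node(2,2) S=161.5116 payoff=0.0000 vs cont=7.9297 → 7.9297 [wait]  ⇒ S*(2)=63.5980
t_1: node(1,0) S=80.2849 payoff=45.6751 vs cont=48.7234 → 48.7234 [wait]  node(1,1) S=127.9422 payoff=0.0000 vs cont=21.2354 → 21.2354 [wait]  ⇒ S*(1)=-
t_0: node(0,0) S=101.3500 payoff=24.6100 vs cont=36.4722 → 36.4722 [wait]  ⇒ S*(0)=-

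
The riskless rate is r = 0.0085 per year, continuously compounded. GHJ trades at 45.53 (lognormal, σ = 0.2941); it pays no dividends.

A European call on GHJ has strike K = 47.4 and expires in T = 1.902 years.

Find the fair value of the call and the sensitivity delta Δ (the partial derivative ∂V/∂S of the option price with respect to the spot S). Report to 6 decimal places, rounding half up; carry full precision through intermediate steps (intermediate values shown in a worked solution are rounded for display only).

σ√T = 0.2941·√1.902 = 0.405602
d₁ = (ln(S/K) + (r+σ²/2)T) / (σ√T) = (ln(45.53/47.4) + (0.0085+0.2941²/2)·1.902) / 0.405602 = (-0.040251 + 0.098424) / 0.405602 = 0.143423
d₂ = d₁ − σ√T = 0.143423 − 0.405602 = -0.262179
e^{−rT} = 0.983963
N(d₁) = 0.557022,  N(d₂) = 0.396592
Call price V = S·N(d₁) − K·e^{−rT}·N(d₂) = 25.361214 − 18.496978 = 6.864236
Δ = N(d₁) = 0.557022

price = 6.864236
Δ = 0.557022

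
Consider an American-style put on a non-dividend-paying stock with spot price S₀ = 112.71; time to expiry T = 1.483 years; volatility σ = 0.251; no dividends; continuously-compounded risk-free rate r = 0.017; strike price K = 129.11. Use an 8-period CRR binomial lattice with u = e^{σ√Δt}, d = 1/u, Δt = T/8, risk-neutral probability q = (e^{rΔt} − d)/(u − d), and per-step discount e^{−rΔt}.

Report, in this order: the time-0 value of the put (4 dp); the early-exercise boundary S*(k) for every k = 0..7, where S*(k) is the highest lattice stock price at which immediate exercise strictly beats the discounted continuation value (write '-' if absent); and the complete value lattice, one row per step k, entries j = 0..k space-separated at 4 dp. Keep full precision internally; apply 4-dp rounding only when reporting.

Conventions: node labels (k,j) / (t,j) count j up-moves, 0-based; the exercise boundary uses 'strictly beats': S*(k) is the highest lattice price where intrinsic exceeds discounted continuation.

price = 22.9139
boundary = - - - 81.5008 90.8020 81.5008 90.8020 101.1647
tree:
22.9139
30.2149 15.3895
38.5823 21.6169 8.9445
47.6092 29.3453 13.6348 4.0732
55.9577 38.3080 20.1161 6.9117 1.1165
63.4510 47.6092 28.4851 11.4512 2.1858 0.0000
70.1767 55.9577 38.3080 18.3463 4.2791 0.0000 0.0000
76.2134 63.4510 47.6092 27.9453 8.3772 0.0000 0.0000 0.0000
81.6318 70.1767 55.9577 38.3080 16.4000 0.0000 0.0000 0.0000 0.0000

params: Δt=0.18538 u=1.11412 d=0.89757 q=0.48758 e^(-rΔt)=0.99685
t_8 payoffs: 81.6318 70.1767 55.9577 38.3080 16.4000 0.0000 0.0000 0.0000 0.0000
t_7: node(7,0) S=52.8966 payoff=76.2134 vs cont=75.8072 → 76.2134 [stop]  node(7,1) S=65.6590 payoff=63.4510 vs cont=63.0447 → 63.4510 [stop]  node(7,2) S=81.5008 payoff=47.6092 vs cont=47.2030 → 47.6092 [stop]  node(7,3) S=101.1647 payoff=27.9453 vs cont=27.5391 → 27.9453 [stop]  node(7,4) S=125.5729 payoff=3.5371 vs cont=8.3772 → 8.3772 [wait]  node(7,5) S=155.8702 payoff=0.0000 vs cont=0.0000 → 0.0000 [wait]  node(7,6) S=193.4774 payoff=0.0000 vs cont=0.0000 → 0.0000 [wait]  node(7,7) S=240.1582 payoff=0.0000 vs cont=0.0000 → 0.0000 [wait]  ⇒ S*(7)=101.1647
t_6: node(6,0) S=58.9333 payoff=70.1767 vs cont=69.7704 → 70.1767 [stop]  node(6,1) S=73.1523 payoff=55.9577 vs cont=55.5514 → 55.9577 [stop]  node(6,2) S=90.8020 payoff=38.3080 vs cont=37.9018 → 38.3080 [stop]  node(6,3) S=112.7100 payoff=16.4000 vs cont=18.3463 → 18.3463 [wait]  node(6,4) S=139.9038 payoff=0.0000 vs cont=4.2791 → 4.2791 [wait]  node(6,5) S=173.6588 payoff=0.0000 vs cont=0.0000 → 0.0000 [wait]  node(6,6) S=215.5579 payoff=0.0000 vs cont=0.0000 → 0.0000 [wait]  ⇒ S*(6)=90.8020
t_5: node(5,0) S=65.6590 payoff=63.4510 vs cont=63.0447 → 63.4510 [stop]  node(5,1) S=81.5008 payoff=47.6092 vs cont=47.2030 → 47.6092 [stop]  node(5,2) S=101.1647 payoff=27.9453 vs cont=28.4851 → 28.4851 [wait]  node(5,3) S=125.5729 payoff=3.5371 vs cont=11.4512 → 11.4512 [wait]  node(5,4) S=155.8702 payoff=0.0000 vs cont=2.1858 → 2.1858 [wait]  node(5,5) S=193.4774 payoff=0.0000 vs cont=0.0000 → 0.0000 [wait]  ⇒ S*(5)=81.5008
t_4: node(4,0) S=73.1523 payoff=55.9577 vs cont=55.5514 → 55.9577 [stop]  node(4,1) S=90.8020 payoff=38.3080 vs cont=38.1641 → 38.3080 [stop]  node(4,2) S=112.7100 payoff=16.4000 vs cont=20.1161 → 20.1161 [wait]  node(4,3) S=139.9038 payoff=0.0000 vs cont=6.9117 → 6.9117 [wait]  node(4,4) S=173.6588 payoff=0.0000 vs cont=1.1165 → 1.1165 [wait]  ⇒ S*(4)=90.8020
t_3: node(3,0) S=81.5008 payoff=47.6092 vs cont=47.2030 → 47.6092 [stop]  node(3,1) S=101.1647 payoff=27.9453 vs cont=29.3453 → 29.3453 [wait]  node(3,2) S=125.5729 payoff=3.5371 vs cont=13.6348 → 13.6348 [wait]  node(3,3) S=155.8702 payoff=0.0000 vs cont=4.0732 → 4.0732 [wait]  ⇒ S*(3)=81.5008
t_2: node(2,0) S=90.8020 payoff=38.3080 vs cont=38.5823 → 38.5823 [wait]  node(2,1) S=112.7100 payoff=16.4000 vs cont=21.6169 → 21.6169 [wait]  node(2,2) S=139.9038 payoff=0.0000 vs cont=8.9445 → 8.9445 [wait]  ⇒ S*(2)=-
t_1: node(1,0) S=101.1647 payoff=27.9453 vs cont=30.2149 → 30.2149 [wait]  node(1,1) S=125.5729 payoff=3.5371 vs cont=15.3895 → 15.3895 [wait]  ⇒ S*(1)=-
t_0: node(0,0) S=112.7100 payoff=16.4000 vs cont=22.9139 → 22.9139 [wait]  ⇒ S*(0)=-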